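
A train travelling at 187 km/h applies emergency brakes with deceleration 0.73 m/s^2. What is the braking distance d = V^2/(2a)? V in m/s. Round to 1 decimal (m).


Convert speed: V = 187 / 3.6 = 51.9444 m/s
V^2 = 2698.2253
d = 2698.2253 / (2 * 0.73)
d = 2698.2253 / 1.46
d = 1848.1 m

1848.1


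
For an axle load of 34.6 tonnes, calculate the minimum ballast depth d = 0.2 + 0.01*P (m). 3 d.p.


d = 0.2 + 0.01 * 34.6
d = 0.2 + 0.346
d = 0.546 m

0.546


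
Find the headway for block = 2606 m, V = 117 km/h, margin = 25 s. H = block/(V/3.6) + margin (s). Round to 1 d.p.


V = 117 / 3.6 = 32.5 m/s
Block traversal time = 2606 / 32.5 = 80.1846 s
Headway = 80.1846 + 25
Headway = 105.2 s

105.2


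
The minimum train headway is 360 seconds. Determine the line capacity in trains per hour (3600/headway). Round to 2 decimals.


Capacity = 3600 / headway
Capacity = 3600 / 360
Capacity = 10.00 trains/hour

10.00


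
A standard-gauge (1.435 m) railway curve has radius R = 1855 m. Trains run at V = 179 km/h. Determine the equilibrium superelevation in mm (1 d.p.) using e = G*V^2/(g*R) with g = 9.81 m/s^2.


Convert speed: V = 179 / 3.6 = 49.7222 m/s
Apply formula: e = 1.435 * 49.7222^2 / (9.81 * 1855)
e = 1.435 * 2472.2994 / 18197.55
e = 0.194958 m = 195.0 mm

195.0


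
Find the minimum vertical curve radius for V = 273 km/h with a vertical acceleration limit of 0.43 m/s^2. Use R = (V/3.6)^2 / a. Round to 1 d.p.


Convert speed: V = 273 / 3.6 = 75.8333 m/s
V^2 = 5750.6944 m^2/s^2
R_v = 5750.6944 / 0.43
R_v = 13373.7 m

13373.7


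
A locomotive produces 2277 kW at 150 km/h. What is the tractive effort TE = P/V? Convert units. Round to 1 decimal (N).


Convert: P = 2277 kW = 2277000 W
V = 150 / 3.6 = 41.6667 m/s
TE = 2277000 / 41.6667
TE = 54648.0 N

54648.0


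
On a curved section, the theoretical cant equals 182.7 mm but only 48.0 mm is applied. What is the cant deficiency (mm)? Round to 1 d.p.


Cant deficiency = equilibrium cant - actual cant
CD = 182.7 - 48.0
CD = 134.7 mm

134.7


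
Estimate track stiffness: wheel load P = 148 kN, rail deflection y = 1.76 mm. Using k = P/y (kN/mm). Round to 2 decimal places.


Track stiffness k = P / y
k = 148 / 1.76
k = 84.09 kN/mm

84.09


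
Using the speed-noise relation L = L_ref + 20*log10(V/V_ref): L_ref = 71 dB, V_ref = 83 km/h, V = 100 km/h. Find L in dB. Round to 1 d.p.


V/V_ref = 100 / 83 = 1.204819
log10(1.204819) = 0.080922
20 * 0.080922 = 1.6184
L = 71 + 1.6184 = 72.6 dB

72.6


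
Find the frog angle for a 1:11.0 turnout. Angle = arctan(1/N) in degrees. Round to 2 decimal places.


1/N = 1/11.0 = 0.090909
angle = arctan(0.090909) = 0.09066 rad
angle = 0.09066 * 180/pi = 5.19 degrees

5.19


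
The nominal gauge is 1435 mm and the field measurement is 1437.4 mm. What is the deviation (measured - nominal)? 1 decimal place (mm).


Deviation = measured - nominal
Deviation = 1437.4 - 1435
Deviation = 2.4 mm

2.4


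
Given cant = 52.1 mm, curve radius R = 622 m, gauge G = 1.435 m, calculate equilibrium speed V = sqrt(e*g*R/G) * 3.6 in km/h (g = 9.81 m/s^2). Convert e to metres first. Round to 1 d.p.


Convert cant: e = 52.1 mm = 0.0521 m
V_ms = sqrt(0.0521 * 9.81 * 622 / 1.435)
V_ms = sqrt(221.536461) = 14.8841 m/s
V = 14.8841 * 3.6 = 53.6 km/h

53.6


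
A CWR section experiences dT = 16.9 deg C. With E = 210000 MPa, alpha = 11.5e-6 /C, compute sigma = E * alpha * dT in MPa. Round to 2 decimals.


sigma = E * alpha * dT
sigma = 210000 * 11.5e-6 * 16.9
sigma = 2.415 * 16.9
sigma = 40.81 MPa

40.81


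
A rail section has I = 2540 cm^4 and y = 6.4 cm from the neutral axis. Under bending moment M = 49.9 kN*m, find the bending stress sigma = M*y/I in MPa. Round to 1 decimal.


Convert units:
M = 49.9 kN*m = 49900000 N*mm
y = 6.4 cm = 64 mm
I = 2540 cm^4 = 25400000 mm^4
sigma = 49900000 * 64 / 25400000
sigma = 125.7 MPa

125.7


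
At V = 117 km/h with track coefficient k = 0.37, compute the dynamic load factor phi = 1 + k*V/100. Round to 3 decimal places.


phi = 1 + k * V / 100
phi = 1 + 0.37 * 117 / 100
phi = 1 + 0.4329
phi = 1.433

1.433


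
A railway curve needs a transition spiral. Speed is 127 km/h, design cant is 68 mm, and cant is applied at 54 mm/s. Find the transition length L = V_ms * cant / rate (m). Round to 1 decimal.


Convert speed: V = 127 / 3.6 = 35.2778 m/s
L = 35.2778 * 68 / 54
L = 2398.8889 / 54
L = 44.4 m

44.4


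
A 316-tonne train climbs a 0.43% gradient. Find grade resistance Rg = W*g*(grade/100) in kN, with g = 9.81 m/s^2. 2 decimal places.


Rg = W * 9.81 * grade / 100
Rg = 316 * 9.81 * 0.43 / 100
Rg = 3099.96 * 0.0043
Rg = 13.33 kN

13.33


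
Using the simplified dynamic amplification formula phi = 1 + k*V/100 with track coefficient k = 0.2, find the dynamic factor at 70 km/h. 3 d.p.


phi = 1 + k * V / 100
phi = 1 + 0.2 * 70 / 100
phi = 1 + 0.14
phi = 1.140

1.140


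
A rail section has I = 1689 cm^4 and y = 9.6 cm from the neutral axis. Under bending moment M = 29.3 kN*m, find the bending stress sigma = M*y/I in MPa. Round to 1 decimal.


Convert units:
M = 29.3 kN*m = 29300000 N*mm
y = 9.6 cm = 96 mm
I = 1689 cm^4 = 16890000 mm^4
sigma = 29300000 * 96 / 16890000
sigma = 166.5 MPa

166.5


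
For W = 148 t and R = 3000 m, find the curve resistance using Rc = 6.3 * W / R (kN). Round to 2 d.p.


Rc = 6.3 * W / R
Rc = 6.3 * 148 / 3000
Rc = 932.4 / 3000
Rc = 0.31 kN

0.31


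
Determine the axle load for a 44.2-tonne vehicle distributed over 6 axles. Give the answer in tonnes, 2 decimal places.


Load per axle = total weight / number of axles
Load = 44.2 / 6
Load = 7.37 tonnes

7.37


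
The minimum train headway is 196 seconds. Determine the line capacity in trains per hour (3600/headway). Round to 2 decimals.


Capacity = 3600 / headway
Capacity = 3600 / 196
Capacity = 18.37 trains/hour

18.37


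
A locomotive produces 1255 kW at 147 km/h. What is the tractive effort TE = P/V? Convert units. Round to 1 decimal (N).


Convert: P = 1255 kW = 1255000 W
V = 147 / 3.6 = 40.8333 m/s
TE = 1255000 / 40.8333
TE = 30734.7 N

30734.7


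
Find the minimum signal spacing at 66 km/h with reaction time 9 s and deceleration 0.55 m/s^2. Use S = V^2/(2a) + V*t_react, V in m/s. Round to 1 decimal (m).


V = 66 / 3.6 = 18.3333 m/s
Braking distance = 18.3333^2 / (2*0.55) = 305.5556 m
Sighting distance = 18.3333 * 9 = 165.0 m
S = 305.5556 + 165.0 = 470.6 m

470.6


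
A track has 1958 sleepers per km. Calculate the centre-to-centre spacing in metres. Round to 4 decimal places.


Spacing = 1000 m / number of sleepers
Spacing = 1000 / 1958
Spacing = 0.5107 m

0.5107


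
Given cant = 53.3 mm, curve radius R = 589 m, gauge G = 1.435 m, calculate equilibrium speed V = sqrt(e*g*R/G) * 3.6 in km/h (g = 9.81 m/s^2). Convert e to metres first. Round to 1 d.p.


Convert cant: e = 53.3 mm = 0.0533 m
V_ms = sqrt(0.0533 * 9.81 * 589 / 1.435)
V_ms = sqrt(214.614771) = 14.6497 m/s
V = 14.6497 * 3.6 = 52.7 km/h

52.7


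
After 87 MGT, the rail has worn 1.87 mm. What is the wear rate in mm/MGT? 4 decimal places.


Wear rate = total wear / cumulative tonnage
Rate = 1.87 / 87
Rate = 0.0215 mm/MGT

0.0215


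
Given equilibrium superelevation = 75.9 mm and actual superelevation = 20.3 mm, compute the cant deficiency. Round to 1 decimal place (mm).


Cant deficiency = equilibrium cant - actual cant
CD = 75.9 - 20.3
CD = 55.6 mm

55.6


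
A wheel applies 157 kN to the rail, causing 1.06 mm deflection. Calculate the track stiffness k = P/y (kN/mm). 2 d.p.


Track stiffness k = P / y
k = 157 / 1.06
k = 148.11 kN/mm

148.11


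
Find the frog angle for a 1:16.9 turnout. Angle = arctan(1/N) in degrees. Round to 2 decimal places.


1/N = 1/16.9 = 0.059172
angle = arctan(0.059172) = 0.059103 rad
angle = 0.059103 * 180/pi = 3.39 degrees

3.39


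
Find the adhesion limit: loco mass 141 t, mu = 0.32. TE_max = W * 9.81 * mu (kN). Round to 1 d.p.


TE_max = W * g * mu
TE_max = 141 * 9.81 * 0.32
TE_max = 1383.21 * 0.32
TE_max = 442.6 kN

442.6


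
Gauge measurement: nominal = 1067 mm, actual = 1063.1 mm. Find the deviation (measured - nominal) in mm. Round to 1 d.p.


Deviation = measured - nominal
Deviation = 1063.1 - 1067
Deviation = -3.9 mm

-3.9


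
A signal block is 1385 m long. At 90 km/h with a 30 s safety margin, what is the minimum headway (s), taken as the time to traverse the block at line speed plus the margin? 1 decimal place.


V = 90 / 3.6 = 25.0 m/s
Block traversal time = 1385 / 25.0 = 55.4 s
Headway = 55.4 + 30
Headway = 85.4 s

85.4


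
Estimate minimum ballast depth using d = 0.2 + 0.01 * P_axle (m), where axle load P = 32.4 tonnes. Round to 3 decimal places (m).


d = 0.2 + 0.01 * 32.4
d = 0.2 + 0.324
d = 0.524 m

0.524


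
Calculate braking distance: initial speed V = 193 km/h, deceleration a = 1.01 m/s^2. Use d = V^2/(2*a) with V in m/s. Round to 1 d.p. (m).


Convert speed: V = 193 / 3.6 = 53.6111 m/s
V^2 = 2874.1512
d = 2874.1512 / (2 * 1.01)
d = 2874.1512 / 2.02
d = 1422.8 m

1422.8


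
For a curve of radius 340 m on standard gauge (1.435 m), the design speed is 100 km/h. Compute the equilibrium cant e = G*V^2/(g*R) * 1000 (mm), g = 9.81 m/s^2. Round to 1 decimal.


Convert speed: V = 100 / 3.6 = 27.7778 m/s
Apply formula: e = 1.435 * 27.7778^2 / (9.81 * 340)
e = 1.435 * 771.6049 / 3335.4
e = 0.33197 m = 332.0 mm

332.0


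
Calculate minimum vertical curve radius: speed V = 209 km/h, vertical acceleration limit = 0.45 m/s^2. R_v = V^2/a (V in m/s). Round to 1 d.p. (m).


Convert speed: V = 209 / 3.6 = 58.0556 m/s
V^2 = 3370.4475 m^2/s^2
R_v = 3370.4475 / 0.45
R_v = 7489.9 m

7489.9


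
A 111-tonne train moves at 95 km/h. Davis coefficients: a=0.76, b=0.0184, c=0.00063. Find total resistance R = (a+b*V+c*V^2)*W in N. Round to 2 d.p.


b*V = 0.0184 * 95 = 1.748
c*V^2 = 0.00063 * 9025 = 5.68575
R_per_t = 0.76 + 1.748 + 5.68575 = 8.19375 N/t
R_total = 8.19375 * 111 = 909.51 N

909.51


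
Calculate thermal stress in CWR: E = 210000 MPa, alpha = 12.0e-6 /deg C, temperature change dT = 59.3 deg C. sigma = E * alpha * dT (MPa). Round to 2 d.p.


sigma = E * alpha * dT
sigma = 210000 * 12.0e-6 * 59.3
sigma = 2.52 * 59.3
sigma = 149.44 MPa

149.44


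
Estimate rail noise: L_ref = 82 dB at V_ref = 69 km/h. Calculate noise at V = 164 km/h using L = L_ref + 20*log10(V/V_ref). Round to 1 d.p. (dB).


V/V_ref = 164 / 69 = 2.376812
log10(2.376812) = 0.375995
20 * 0.375995 = 7.5199
L = 82 + 7.5199 = 89.5 dB

89.5


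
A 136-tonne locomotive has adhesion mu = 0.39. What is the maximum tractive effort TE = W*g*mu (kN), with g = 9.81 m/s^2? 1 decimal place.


TE_max = W * g * mu
TE_max = 136 * 9.81 * 0.39
TE_max = 1334.16 * 0.39
TE_max = 520.3 kN

520.3


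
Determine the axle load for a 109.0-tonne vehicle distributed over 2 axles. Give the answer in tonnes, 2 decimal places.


Load per axle = total weight / number of axles
Load = 109.0 / 2
Load = 54.50 tonnes

54.50


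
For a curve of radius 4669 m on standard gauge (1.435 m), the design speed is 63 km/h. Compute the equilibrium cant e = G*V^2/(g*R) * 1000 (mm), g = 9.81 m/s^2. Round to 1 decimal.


Convert speed: V = 63 / 3.6 = 17.5 m/s
Apply formula: e = 1.435 * 17.5^2 / (9.81 * 4669)
e = 1.435 * 306.25 / 45802.89
e = 0.009595 m = 9.6 mm

9.6


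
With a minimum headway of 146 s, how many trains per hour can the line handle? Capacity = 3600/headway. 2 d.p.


Capacity = 3600 / headway
Capacity = 3600 / 146
Capacity = 24.66 trains/hour

24.66


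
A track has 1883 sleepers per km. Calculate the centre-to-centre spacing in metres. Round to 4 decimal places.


Spacing = 1000 m / number of sleepers
Spacing = 1000 / 1883
Spacing = 0.5311 m

0.5311


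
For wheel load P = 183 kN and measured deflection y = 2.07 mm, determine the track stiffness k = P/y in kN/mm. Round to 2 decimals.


Track stiffness k = P / y
k = 183 / 2.07
k = 88.41 kN/mm

88.41


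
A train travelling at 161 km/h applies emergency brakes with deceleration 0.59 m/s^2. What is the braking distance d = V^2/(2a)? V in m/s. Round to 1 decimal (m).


Convert speed: V = 161 / 3.6 = 44.7222 m/s
V^2 = 2000.0772
d = 2000.0772 / (2 * 0.59)
d = 2000.0772 / 1.18
d = 1695.0 m

1695.0


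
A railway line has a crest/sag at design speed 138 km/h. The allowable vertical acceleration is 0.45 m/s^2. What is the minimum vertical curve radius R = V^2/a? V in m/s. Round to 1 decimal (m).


Convert speed: V = 138 / 3.6 = 38.3333 m/s
V^2 = 1469.4444 m^2/s^2
R_v = 1469.4444 / 0.45
R_v = 3265.4 m

3265.4


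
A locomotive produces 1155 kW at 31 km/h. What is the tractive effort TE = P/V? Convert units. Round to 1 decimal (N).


Convert: P = 1155 kW = 1155000 W
V = 31 / 3.6 = 8.6111 m/s
TE = 1155000 / 8.6111
TE = 134129.0 N

134129.0


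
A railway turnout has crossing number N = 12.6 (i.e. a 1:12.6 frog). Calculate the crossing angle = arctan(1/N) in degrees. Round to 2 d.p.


1/N = 1/12.6 = 0.079365
angle = arctan(0.079365) = 0.079199 rad
angle = 0.079199 * 180/pi = 4.54 degrees

4.54


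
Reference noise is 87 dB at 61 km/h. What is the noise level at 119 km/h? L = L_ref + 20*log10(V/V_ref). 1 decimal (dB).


V/V_ref = 119 / 61 = 1.95082
log10(1.95082) = 0.290217
20 * 0.290217 = 5.8043
L = 87 + 5.8043 = 92.8 dB

92.8


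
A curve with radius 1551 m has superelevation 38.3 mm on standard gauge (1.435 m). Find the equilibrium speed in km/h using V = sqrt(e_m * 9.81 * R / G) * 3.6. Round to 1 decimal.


Convert cant: e = 38.3 mm = 0.0383 m
V_ms = sqrt(0.0383 * 9.81 * 1551 / 1.435)
V_ms = sqrt(406.095033) = 20.1518 m/s
V = 20.1518 * 3.6 = 72.5 km/h

72.5


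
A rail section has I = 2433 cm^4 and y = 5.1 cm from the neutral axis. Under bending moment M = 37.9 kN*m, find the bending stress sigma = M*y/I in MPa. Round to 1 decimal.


Convert units:
M = 37.9 kN*m = 37900000 N*mm
y = 5.1 cm = 51 mm
I = 2433 cm^4 = 24330000 mm^4
sigma = 37900000 * 51 / 24330000
sigma = 79.4 MPa

79.4


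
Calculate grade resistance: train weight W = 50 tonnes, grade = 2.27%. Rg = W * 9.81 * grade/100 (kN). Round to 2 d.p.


Rg = W * 9.81 * grade / 100
Rg = 50 * 9.81 * 2.27 / 100
Rg = 490.5 * 0.0227
Rg = 11.13 kN

11.13


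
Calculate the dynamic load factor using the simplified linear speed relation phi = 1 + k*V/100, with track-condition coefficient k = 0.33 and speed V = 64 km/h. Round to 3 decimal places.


phi = 1 + k * V / 100
phi = 1 + 0.33 * 64 / 100
phi = 1 + 0.2112
phi = 1.211

1.211


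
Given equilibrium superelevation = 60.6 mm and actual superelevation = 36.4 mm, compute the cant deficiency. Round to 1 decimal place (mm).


Cant deficiency = equilibrium cant - actual cant
CD = 60.6 - 36.4
CD = 24.2 mm

24.2


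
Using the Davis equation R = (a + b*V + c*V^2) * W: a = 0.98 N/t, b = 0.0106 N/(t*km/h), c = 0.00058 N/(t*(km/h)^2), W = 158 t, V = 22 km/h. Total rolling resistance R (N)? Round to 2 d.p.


b*V = 0.0106 * 22 = 0.2332
c*V^2 = 0.00058 * 484 = 0.28072
R_per_t = 0.98 + 0.2332 + 0.28072 = 1.49392 N/t
R_total = 1.49392 * 158 = 236.04 N

236.04


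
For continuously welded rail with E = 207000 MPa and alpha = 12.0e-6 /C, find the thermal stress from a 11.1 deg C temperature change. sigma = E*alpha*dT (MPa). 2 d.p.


sigma = E * alpha * dT
sigma = 207000 * 12.0e-6 * 11.1
sigma = 2.484 * 11.1
sigma = 27.57 MPa

27.57


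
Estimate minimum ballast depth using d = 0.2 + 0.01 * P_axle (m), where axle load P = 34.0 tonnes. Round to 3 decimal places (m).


d = 0.2 + 0.01 * 34.0
d = 0.2 + 0.34
d = 0.540 m

0.540


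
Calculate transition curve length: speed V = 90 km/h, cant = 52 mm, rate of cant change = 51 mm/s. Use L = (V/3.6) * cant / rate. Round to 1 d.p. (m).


Convert speed: V = 90 / 3.6 = 25.0 m/s
L = 25.0 * 52 / 51
L = 1300.0 / 51
L = 25.5 m

25.5


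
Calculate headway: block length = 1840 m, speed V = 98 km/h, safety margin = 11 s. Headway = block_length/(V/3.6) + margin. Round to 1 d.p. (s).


V = 98 / 3.6 = 27.2222 m/s
Block traversal time = 1840 / 27.2222 = 67.5918 s
Headway = 67.5918 + 11
Headway = 78.6 s

78.6


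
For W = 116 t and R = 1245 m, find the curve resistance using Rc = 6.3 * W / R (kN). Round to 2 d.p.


Rc = 6.3 * W / R
Rc = 6.3 * 116 / 1245
Rc = 730.8 / 1245
Rc = 0.59 kN

0.59


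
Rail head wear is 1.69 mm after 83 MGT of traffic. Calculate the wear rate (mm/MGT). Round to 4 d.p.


Wear rate = total wear / cumulative tonnage
Rate = 1.69 / 83
Rate = 0.0204 mm/MGT

0.0204


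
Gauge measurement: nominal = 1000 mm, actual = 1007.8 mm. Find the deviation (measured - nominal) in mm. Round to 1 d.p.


Deviation = measured - nominal
Deviation = 1007.8 - 1000
Deviation = 7.8 mm

7.8


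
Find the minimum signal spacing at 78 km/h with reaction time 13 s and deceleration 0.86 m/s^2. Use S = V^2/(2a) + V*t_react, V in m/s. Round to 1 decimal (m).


V = 78 / 3.6 = 21.6667 m/s
Braking distance = 21.6667^2 / (2*0.86) = 272.9328 m
Sighting distance = 21.6667 * 13 = 281.6667 m
S = 272.9328 + 281.6667 = 554.6 m

554.6


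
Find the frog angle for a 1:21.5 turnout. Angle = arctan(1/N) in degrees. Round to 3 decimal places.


1/N = 1/21.5 = 0.046512
angle = arctan(0.046512) = 0.046478 rad
angle = 0.046478 * 180/pi = 2.663 degrees

2.663


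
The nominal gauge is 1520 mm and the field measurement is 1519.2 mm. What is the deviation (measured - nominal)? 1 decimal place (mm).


Deviation = measured - nominal
Deviation = 1519.2 - 1520
Deviation = -0.8 mm

-0.8


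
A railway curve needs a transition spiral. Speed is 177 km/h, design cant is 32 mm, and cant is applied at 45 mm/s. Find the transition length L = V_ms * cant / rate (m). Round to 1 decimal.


Convert speed: V = 177 / 3.6 = 49.1667 m/s
L = 49.1667 * 32 / 45
L = 1573.3333 / 45
L = 35.0 m

35.0


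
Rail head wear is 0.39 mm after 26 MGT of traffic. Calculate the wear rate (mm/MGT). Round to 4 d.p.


Wear rate = total wear / cumulative tonnage
Rate = 0.39 / 26
Rate = 0.0150 mm/MGT

0.0150


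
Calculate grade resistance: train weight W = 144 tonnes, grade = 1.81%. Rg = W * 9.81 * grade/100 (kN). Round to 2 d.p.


Rg = W * 9.81 * grade / 100
Rg = 144 * 9.81 * 1.81 / 100
Rg = 1412.64 * 0.0181
Rg = 25.57 kN

25.57


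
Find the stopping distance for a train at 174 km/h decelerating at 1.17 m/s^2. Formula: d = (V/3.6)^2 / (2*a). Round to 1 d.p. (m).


Convert speed: V = 174 / 3.6 = 48.3333 m/s
V^2 = 2336.1111
d = 2336.1111 / (2 * 1.17)
d = 2336.1111 / 2.34
d = 998.3 m

998.3


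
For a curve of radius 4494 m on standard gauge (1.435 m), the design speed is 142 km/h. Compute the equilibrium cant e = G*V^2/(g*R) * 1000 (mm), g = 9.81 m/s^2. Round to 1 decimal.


Convert speed: V = 142 / 3.6 = 39.4444 m/s
Apply formula: e = 1.435 * 39.4444^2 / (9.81 * 4494)
e = 1.435 * 1555.8642 / 44086.14
e = 0.050643 m = 50.6 mm

50.6


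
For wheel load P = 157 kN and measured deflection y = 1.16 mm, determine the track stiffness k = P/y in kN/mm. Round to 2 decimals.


Track stiffness k = P / y
k = 157 / 1.16
k = 135.34 kN/mm

135.34


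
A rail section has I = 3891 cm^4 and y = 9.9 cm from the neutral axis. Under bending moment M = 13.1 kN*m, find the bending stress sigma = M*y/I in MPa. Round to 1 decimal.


Convert units:
M = 13.1 kN*m = 13100000 N*mm
y = 9.9 cm = 99 mm
I = 3891 cm^4 = 38910000 mm^4
sigma = 13100000 * 99 / 38910000
sigma = 33.3 MPa

33.3


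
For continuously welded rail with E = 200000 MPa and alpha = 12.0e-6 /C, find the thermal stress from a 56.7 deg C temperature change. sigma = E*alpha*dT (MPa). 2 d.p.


sigma = E * alpha * dT
sigma = 200000 * 12.0e-6 * 56.7
sigma = 2.4 * 56.7
sigma = 136.08 MPa

136.08


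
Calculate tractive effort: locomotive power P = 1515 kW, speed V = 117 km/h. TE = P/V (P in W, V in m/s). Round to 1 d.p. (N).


Convert: P = 1515 kW = 1515000 W
V = 117 / 3.6 = 32.5 m/s
TE = 1515000 / 32.5
TE = 46615.4 N

46615.4


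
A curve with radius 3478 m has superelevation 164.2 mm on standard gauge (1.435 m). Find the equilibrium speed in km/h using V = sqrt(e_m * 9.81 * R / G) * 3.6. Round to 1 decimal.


Convert cant: e = 164.2 mm = 0.1642 m
V_ms = sqrt(0.1642 * 9.81 * 3478 / 1.435)
V_ms = sqrt(3904.090144) = 62.4827 m/s
V = 62.4827 * 3.6 = 224.9 km/h

224.9


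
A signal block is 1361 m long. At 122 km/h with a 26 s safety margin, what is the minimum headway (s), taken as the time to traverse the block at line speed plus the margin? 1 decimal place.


V = 122 / 3.6 = 33.8889 m/s
Block traversal time = 1361 / 33.8889 = 40.1607 s
Headway = 40.1607 + 26
Headway = 66.2 s

66.2


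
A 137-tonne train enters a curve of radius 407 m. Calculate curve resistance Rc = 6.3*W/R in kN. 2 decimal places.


Rc = 6.3 * W / R
Rc = 6.3 * 137 / 407
Rc = 863.1 / 407
Rc = 2.12 kN

2.12


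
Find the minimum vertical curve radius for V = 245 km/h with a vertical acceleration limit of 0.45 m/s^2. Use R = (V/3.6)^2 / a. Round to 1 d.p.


Convert speed: V = 245 / 3.6 = 68.0556 m/s
V^2 = 4631.5586 m^2/s^2
R_v = 4631.5586 / 0.45
R_v = 10292.4 m

10292.4


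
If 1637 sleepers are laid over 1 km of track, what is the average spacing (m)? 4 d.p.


Spacing = 1000 m / number of sleepers
Spacing = 1000 / 1637
Spacing = 0.6109 m

0.6109


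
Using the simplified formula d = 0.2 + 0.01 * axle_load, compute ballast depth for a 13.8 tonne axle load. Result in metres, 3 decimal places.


d = 0.2 + 0.01 * 13.8
d = 0.2 + 0.138
d = 0.338 m

0.338


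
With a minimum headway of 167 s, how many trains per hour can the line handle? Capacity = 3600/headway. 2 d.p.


Capacity = 3600 / headway
Capacity = 3600 / 167
Capacity = 21.56 trains/hour

21.56


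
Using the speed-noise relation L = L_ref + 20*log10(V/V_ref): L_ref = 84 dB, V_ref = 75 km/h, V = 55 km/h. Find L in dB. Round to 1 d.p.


V/V_ref = 55 / 75 = 0.733333
log10(0.733333) = -0.134699
20 * -0.134699 = -2.694
L = 84 + -2.694 = 81.3 dB

81.3


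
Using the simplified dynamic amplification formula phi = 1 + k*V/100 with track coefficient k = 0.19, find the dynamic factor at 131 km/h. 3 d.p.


phi = 1 + k * V / 100
phi = 1 + 0.19 * 131 / 100
phi = 1 + 0.2489
phi = 1.249

1.249


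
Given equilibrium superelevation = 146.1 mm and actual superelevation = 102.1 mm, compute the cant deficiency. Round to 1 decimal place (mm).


Cant deficiency = equilibrium cant - actual cant
CD = 146.1 - 102.1
CD = 44.0 mm

44.0


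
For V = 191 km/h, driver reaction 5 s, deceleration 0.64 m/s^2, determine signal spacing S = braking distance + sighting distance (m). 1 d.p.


V = 191 / 3.6 = 53.0556 m/s
Braking distance = 53.0556^2 / (2*0.64) = 2199.1344 m
Sighting distance = 53.0556 * 5 = 265.2778 m
S = 2199.1344 + 265.2778 = 2464.4 m

2464.4


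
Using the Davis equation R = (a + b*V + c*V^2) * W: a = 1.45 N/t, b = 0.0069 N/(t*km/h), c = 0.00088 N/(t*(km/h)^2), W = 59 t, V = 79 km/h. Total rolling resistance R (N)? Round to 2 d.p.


b*V = 0.0069 * 79 = 0.5451
c*V^2 = 0.00088 * 6241 = 5.49208
R_per_t = 1.45 + 0.5451 + 5.49208 = 7.48718 N/t
R_total = 7.48718 * 59 = 441.74 N

441.74


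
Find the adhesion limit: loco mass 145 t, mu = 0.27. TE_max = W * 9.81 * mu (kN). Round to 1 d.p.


TE_max = W * g * mu
TE_max = 145 * 9.81 * 0.27
TE_max = 1422.45 * 0.27
TE_max = 384.1 kN

384.1


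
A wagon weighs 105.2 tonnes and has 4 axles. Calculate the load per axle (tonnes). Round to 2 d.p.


Load per axle = total weight / number of axles
Load = 105.2 / 4
Load = 26.30 tonnes

26.30


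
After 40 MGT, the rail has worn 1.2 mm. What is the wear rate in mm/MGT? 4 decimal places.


Wear rate = total wear / cumulative tonnage
Rate = 1.2 / 40
Rate = 0.0300 mm/MGT

0.0300


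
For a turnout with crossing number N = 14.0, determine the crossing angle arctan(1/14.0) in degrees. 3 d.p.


1/N = 1/14.0 = 0.071429
angle = arctan(0.071429) = 0.071307 rad
angle = 0.071307 * 180/pi = 4.086 degrees

4.086


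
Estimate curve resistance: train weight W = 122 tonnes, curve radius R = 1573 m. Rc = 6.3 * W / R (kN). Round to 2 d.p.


Rc = 6.3 * W / R
Rc = 6.3 * 122 / 1573
Rc = 768.6 / 1573
Rc = 0.49 kN

0.49


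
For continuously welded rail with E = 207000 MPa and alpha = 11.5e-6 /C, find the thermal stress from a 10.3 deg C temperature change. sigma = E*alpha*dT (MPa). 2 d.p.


sigma = E * alpha * dT
sigma = 207000 * 11.5e-6 * 10.3
sigma = 2.3805 * 10.3
sigma = 24.52 MPa

24.52


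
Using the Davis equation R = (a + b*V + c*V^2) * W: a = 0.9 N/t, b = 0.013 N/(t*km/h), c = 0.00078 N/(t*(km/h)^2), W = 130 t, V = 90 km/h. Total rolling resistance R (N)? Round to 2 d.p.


b*V = 0.013 * 90 = 1.17
c*V^2 = 0.00078 * 8100 = 6.318
R_per_t = 0.9 + 1.17 + 6.318 = 8.388 N/t
R_total = 8.388 * 130 = 1090.44 N

1090.44


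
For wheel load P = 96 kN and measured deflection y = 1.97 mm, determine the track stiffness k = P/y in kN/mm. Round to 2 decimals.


Track stiffness k = P / y
k = 96 / 1.97
k = 48.73 kN/mm

48.73


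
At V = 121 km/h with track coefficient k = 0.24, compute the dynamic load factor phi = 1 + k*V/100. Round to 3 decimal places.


phi = 1 + k * V / 100
phi = 1 + 0.24 * 121 / 100
phi = 1 + 0.2904
phi = 1.290

1.290


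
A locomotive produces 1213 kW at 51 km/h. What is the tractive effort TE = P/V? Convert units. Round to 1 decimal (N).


Convert: P = 1213 kW = 1213000 W
V = 51 / 3.6 = 14.1667 m/s
TE = 1213000 / 14.1667
TE = 85623.5 N

85623.5


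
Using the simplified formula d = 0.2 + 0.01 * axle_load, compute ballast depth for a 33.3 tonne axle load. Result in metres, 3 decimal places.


d = 0.2 + 0.01 * 33.3
d = 0.2 + 0.333
d = 0.533 m

0.533


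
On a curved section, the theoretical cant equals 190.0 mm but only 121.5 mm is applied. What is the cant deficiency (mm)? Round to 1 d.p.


Cant deficiency = equilibrium cant - actual cant
CD = 190.0 - 121.5
CD = 68.5 mm

68.5


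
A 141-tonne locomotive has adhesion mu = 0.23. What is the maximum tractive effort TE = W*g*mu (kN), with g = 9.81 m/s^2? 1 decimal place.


TE_max = W * g * mu
TE_max = 141 * 9.81 * 0.23
TE_max = 1383.21 * 0.23
TE_max = 318.1 kN

318.1


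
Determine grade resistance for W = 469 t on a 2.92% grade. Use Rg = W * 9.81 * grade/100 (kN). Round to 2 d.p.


Rg = W * 9.81 * grade / 100
Rg = 469 * 9.81 * 2.92 / 100
Rg = 4600.89 * 0.0292
Rg = 134.35 kN

134.35


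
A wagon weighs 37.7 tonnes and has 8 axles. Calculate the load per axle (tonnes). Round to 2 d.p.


Load per axle = total weight / number of axles
Load = 37.7 / 8
Load = 4.71 tonnes

4.71


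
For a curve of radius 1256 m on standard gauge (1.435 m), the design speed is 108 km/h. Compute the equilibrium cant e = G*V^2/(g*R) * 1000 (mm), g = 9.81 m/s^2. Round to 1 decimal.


Convert speed: V = 108 / 3.6 = 30.0 m/s
Apply formula: e = 1.435 * 30.0^2 / (9.81 * 1256)
e = 1.435 * 900.0 / 12321.36
e = 0.104818 m = 104.8 mm

104.8


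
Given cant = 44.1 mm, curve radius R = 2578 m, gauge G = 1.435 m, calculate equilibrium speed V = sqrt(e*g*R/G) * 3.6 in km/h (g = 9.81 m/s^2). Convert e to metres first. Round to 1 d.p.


Convert cant: e = 44.1 mm = 0.0441 m
V_ms = sqrt(0.0441 * 9.81 * 2578 / 1.435)
V_ms = sqrt(777.21041) = 27.8785 m/s
V = 27.8785 * 3.6 = 100.4 km/h

100.4


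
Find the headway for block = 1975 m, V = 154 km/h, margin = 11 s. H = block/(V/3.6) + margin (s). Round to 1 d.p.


V = 154 / 3.6 = 42.7778 m/s
Block traversal time = 1975 / 42.7778 = 46.1688 s
Headway = 46.1688 + 11
Headway = 57.2 s

57.2


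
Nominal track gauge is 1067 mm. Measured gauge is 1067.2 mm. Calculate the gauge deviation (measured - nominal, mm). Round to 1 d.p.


Deviation = measured - nominal
Deviation = 1067.2 - 1067
Deviation = 0.2 mm

0.2


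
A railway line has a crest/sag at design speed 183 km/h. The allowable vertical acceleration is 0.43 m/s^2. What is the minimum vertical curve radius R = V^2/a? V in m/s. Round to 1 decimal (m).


Convert speed: V = 183 / 3.6 = 50.8333 m/s
V^2 = 2584.0278 m^2/s^2
R_v = 2584.0278 / 0.43
R_v = 6009.4 m

6009.4


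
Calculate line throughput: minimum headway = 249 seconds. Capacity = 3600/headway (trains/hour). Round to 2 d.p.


Capacity = 3600 / headway
Capacity = 3600 / 249
Capacity = 14.46 trains/hour

14.46


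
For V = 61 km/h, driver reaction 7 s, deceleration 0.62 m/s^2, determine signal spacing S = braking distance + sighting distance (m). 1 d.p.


V = 61 / 3.6 = 16.9444 m/s
Braking distance = 16.9444^2 / (2*0.62) = 231.5437 m
Sighting distance = 16.9444 * 7 = 118.6111 m
S = 231.5437 + 118.6111 = 350.2 m

350.2


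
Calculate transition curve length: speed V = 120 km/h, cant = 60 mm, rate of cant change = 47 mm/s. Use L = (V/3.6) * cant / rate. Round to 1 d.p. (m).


Convert speed: V = 120 / 3.6 = 33.3333 m/s
L = 33.3333 * 60 / 47
L = 2000.0 / 47
L = 42.6 m

42.6


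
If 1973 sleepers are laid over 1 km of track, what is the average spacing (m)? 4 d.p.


Spacing = 1000 m / number of sleepers
Spacing = 1000 / 1973
Spacing = 0.5068 m

0.5068


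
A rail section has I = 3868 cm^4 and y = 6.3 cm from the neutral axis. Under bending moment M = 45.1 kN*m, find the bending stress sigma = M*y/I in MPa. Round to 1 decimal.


Convert units:
M = 45.1 kN*m = 45100000 N*mm
y = 6.3 cm = 63 mm
I = 3868 cm^4 = 38680000 mm^4
sigma = 45100000 * 63 / 38680000
sigma = 73.5 MPa

73.5


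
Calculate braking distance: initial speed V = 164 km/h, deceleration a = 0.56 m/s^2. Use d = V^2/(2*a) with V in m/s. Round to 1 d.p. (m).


Convert speed: V = 164 / 3.6 = 45.5556 m/s
V^2 = 2075.3086
d = 2075.3086 / (2 * 0.56)
d = 2075.3086 / 1.12
d = 1853.0 m

1853.0


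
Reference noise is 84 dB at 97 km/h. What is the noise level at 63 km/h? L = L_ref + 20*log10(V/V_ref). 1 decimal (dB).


V/V_ref = 63 / 97 = 0.649485
log10(0.649485) = -0.187431
20 * -0.187431 = -3.7486
L = 84 + -3.7486 = 80.3 dB

80.3


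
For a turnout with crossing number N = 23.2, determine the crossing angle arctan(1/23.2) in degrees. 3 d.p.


1/N = 1/23.2 = 0.043103
angle = arctan(0.043103) = 0.043077 rad
angle = 0.043077 * 180/pi = 2.468 degrees

2.468


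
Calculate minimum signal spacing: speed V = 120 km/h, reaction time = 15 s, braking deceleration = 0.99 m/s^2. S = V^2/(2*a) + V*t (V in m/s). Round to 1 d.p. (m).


V = 120 / 3.6 = 33.3333 m/s
Braking distance = 33.3333^2 / (2*0.99) = 561.1672 m
Sighting distance = 33.3333 * 15 = 500.0 m
S = 561.1672 + 500.0 = 1061.2 m

1061.2


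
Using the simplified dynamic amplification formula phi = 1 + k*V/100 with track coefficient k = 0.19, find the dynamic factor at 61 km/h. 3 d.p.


phi = 1 + k * V / 100
phi = 1 + 0.19 * 61 / 100
phi = 1 + 0.1159
phi = 1.116

1.116


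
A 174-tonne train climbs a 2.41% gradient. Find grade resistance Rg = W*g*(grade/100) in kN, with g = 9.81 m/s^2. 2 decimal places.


Rg = W * 9.81 * grade / 100
Rg = 174 * 9.81 * 2.41 / 100
Rg = 1706.94 * 0.0241
Rg = 41.14 kN

41.14


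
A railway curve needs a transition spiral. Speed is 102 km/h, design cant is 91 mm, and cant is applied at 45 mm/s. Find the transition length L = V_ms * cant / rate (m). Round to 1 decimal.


Convert speed: V = 102 / 3.6 = 28.3333 m/s
L = 28.3333 * 91 / 45
L = 2578.3333 / 45
L = 57.3 m

57.3


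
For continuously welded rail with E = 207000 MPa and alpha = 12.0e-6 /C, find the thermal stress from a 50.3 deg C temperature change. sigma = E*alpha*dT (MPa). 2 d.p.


sigma = E * alpha * dT
sigma = 207000 * 12.0e-6 * 50.3
sigma = 2.484 * 50.3
sigma = 124.95 MPa

124.95


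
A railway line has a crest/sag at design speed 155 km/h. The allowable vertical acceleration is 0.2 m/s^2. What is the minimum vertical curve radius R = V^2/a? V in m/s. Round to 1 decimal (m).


Convert speed: V = 155 / 3.6 = 43.0556 m/s
V^2 = 1853.7809 m^2/s^2
R_v = 1853.7809 / 0.2
R_v = 9268.9 m

9268.9


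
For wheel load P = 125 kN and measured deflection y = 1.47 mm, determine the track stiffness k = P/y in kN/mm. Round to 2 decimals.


Track stiffness k = P / y
k = 125 / 1.47
k = 85.03 kN/mm

85.03


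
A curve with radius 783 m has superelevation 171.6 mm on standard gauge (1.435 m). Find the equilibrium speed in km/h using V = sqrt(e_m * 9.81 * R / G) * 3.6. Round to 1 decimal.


Convert cant: e = 171.6 mm = 0.1716 m
V_ms = sqrt(0.1716 * 9.81 * 783 / 1.435)
V_ms = sqrt(918.535936) = 30.3074 m/s
V = 30.3074 * 3.6 = 109.1 km/h

109.1


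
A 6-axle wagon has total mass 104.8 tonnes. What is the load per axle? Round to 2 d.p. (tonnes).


Load per axle = total weight / number of axles
Load = 104.8 / 6
Load = 17.47 tonnes

17.47


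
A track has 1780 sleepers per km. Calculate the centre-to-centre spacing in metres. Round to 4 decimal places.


Spacing = 1000 m / number of sleepers
Spacing = 1000 / 1780
Spacing = 0.5618 m

0.5618


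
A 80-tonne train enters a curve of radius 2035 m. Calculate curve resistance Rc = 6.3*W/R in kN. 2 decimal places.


Rc = 6.3 * W / R
Rc = 6.3 * 80 / 2035
Rc = 504.0 / 2035
Rc = 0.25 kN

0.25


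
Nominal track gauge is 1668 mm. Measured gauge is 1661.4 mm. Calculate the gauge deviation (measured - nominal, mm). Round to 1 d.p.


Deviation = measured - nominal
Deviation = 1661.4 - 1668
Deviation = -6.6 mm

-6.6


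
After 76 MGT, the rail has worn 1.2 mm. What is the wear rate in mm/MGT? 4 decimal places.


Wear rate = total wear / cumulative tonnage
Rate = 1.2 / 76
Rate = 0.0158 mm/MGT

0.0158


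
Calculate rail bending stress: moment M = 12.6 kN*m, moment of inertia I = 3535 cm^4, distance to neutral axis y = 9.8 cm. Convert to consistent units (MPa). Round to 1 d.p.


Convert units:
M = 12.6 kN*m = 12600000 N*mm
y = 9.8 cm = 98 mm
I = 3535 cm^4 = 35350000 mm^4
sigma = 12600000 * 98 / 35350000
sigma = 34.9 MPa

34.9


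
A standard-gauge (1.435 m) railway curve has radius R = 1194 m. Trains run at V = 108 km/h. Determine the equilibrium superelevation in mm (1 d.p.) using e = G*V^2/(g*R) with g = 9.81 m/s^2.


Convert speed: V = 108 / 3.6 = 30.0 m/s
Apply formula: e = 1.435 * 30.0^2 / (9.81 * 1194)
e = 1.435 * 900.0 / 11713.14
e = 0.110261 m = 110.3 mm

110.3


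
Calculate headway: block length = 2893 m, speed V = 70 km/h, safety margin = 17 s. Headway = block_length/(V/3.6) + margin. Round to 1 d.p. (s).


V = 70 / 3.6 = 19.4444 m/s
Block traversal time = 2893 / 19.4444 = 148.7829 s
Headway = 148.7829 + 17
Headway = 165.8 s

165.8


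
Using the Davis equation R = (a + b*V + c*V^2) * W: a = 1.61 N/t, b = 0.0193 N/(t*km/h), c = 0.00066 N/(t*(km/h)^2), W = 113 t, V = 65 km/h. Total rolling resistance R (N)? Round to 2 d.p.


b*V = 0.0193 * 65 = 1.2545
c*V^2 = 0.00066 * 4225 = 2.7885
R_per_t = 1.61 + 1.2545 + 2.7885 = 5.653 N/t
R_total = 5.653 * 113 = 638.79 N

638.79


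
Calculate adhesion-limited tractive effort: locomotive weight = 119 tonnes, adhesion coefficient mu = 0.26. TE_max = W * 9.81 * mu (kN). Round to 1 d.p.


TE_max = W * g * mu
TE_max = 119 * 9.81 * 0.26
TE_max = 1167.39 * 0.26
TE_max = 303.5 kN

303.5


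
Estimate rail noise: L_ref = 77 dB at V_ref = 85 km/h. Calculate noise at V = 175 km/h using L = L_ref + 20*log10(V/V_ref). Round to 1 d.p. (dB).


V/V_ref = 175 / 85 = 2.058824
log10(2.058824) = 0.313619
20 * 0.313619 = 6.2724
L = 77 + 6.2724 = 83.3 dB

83.3


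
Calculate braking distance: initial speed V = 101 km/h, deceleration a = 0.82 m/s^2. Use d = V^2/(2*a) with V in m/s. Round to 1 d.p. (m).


Convert speed: V = 101 / 3.6 = 28.0556 m/s
V^2 = 787.1142
d = 787.1142 / (2 * 0.82)
d = 787.1142 / 1.64
d = 479.9 m

479.9


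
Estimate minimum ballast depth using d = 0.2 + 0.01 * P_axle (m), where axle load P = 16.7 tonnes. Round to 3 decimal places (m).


d = 0.2 + 0.01 * 16.7
d = 0.2 + 0.167
d = 0.367 m

0.367


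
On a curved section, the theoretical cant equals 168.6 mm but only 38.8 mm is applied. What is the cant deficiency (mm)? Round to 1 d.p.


Cant deficiency = equilibrium cant - actual cant
CD = 168.6 - 38.8
CD = 129.8 mm

129.8


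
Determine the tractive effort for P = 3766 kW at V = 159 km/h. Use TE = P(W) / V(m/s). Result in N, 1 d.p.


Convert: P = 3766 kW = 3766000 W
V = 159 / 3.6 = 44.1667 m/s
TE = 3766000 / 44.1667
TE = 85267.9 N

85267.9


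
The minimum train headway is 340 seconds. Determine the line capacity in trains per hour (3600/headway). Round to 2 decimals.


Capacity = 3600 / headway
Capacity = 3600 / 340
Capacity = 10.59 trains/hour

10.59


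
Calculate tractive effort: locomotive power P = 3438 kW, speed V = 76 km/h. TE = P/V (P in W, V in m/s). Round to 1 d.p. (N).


Convert: P = 3438 kW = 3438000 W
V = 76 / 3.6 = 21.1111 m/s
TE = 3438000 / 21.1111
TE = 162852.6 N

162852.6


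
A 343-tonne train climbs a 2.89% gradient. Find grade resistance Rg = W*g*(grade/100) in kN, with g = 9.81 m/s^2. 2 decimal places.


Rg = W * 9.81 * grade / 100
Rg = 343 * 9.81 * 2.89 / 100
Rg = 3364.83 * 0.0289
Rg = 97.24 kN

97.24


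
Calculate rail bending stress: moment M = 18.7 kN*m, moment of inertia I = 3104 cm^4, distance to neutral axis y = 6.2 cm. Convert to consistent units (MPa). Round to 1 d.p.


Convert units:
M = 18.7 kN*m = 18700000 N*mm
y = 6.2 cm = 62 mm
I = 3104 cm^4 = 31040000 mm^4
sigma = 18700000 * 62 / 31040000
sigma = 37.4 MPa

37.4


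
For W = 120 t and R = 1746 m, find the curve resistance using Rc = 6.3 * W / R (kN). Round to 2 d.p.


Rc = 6.3 * W / R
Rc = 6.3 * 120 / 1746
Rc = 756.0 / 1746
Rc = 0.43 kN

0.43


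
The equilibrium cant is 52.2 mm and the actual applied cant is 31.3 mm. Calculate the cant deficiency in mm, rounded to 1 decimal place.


Cant deficiency = equilibrium cant - actual cant
CD = 52.2 - 31.3
CD = 20.9 mm

20.9


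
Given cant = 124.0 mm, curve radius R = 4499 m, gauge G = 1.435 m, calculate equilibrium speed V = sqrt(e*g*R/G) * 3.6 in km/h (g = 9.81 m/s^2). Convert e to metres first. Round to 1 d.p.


Convert cant: e = 124.0 mm = 0.1240 m
V_ms = sqrt(0.1240 * 9.81 * 4499 / 1.435)
V_ms = sqrt(3813.772516) = 61.7557 m/s
V = 61.7557 * 3.6 = 222.3 km/h

222.3


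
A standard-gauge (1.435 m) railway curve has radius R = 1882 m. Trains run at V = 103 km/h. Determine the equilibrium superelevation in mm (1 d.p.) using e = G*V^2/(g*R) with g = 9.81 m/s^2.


Convert speed: V = 103 / 3.6 = 28.6111 m/s
Apply formula: e = 1.435 * 28.6111^2 / (9.81 * 1882)
e = 1.435 * 818.5957 / 18462.42
e = 0.063626 m = 63.6 mm

63.6


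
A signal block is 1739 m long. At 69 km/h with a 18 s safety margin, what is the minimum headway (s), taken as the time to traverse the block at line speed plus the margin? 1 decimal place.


V = 69 / 3.6 = 19.1667 m/s
Block traversal time = 1739 / 19.1667 = 90.7304 s
Headway = 90.7304 + 18
Headway = 108.7 s

108.7


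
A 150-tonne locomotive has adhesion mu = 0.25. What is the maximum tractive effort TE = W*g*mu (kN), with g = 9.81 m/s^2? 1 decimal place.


TE_max = W * g * mu
TE_max = 150 * 9.81 * 0.25
TE_max = 1471.5 * 0.25
TE_max = 367.9 kN

367.9


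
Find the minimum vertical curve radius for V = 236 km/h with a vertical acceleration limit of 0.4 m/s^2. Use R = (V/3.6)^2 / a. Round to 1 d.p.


Convert speed: V = 236 / 3.6 = 65.5556 m/s
V^2 = 4297.5309 m^2/s^2
R_v = 4297.5309 / 0.4
R_v = 10743.8 m

10743.8


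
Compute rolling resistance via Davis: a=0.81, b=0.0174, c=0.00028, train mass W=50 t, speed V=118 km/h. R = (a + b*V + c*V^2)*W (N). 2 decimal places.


b*V = 0.0174 * 118 = 2.0532
c*V^2 = 0.00028 * 13924 = 3.89872
R_per_t = 0.81 + 2.0532 + 3.89872 = 6.76192 N/t
R_total = 6.76192 * 50 = 338.10 N

338.10


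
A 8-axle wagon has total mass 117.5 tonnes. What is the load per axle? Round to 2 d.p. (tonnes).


Load per axle = total weight / number of axles
Load = 117.5 / 8
Load = 14.69 tonnes

14.69
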